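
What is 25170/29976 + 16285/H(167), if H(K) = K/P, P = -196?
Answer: -15945831995/834332 ≈ -19112.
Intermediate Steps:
H(K) = -K/196 (H(K) = K/(-196) = K*(-1/196) = -K/196)
25170/29976 + 16285/H(167) = 25170/29976 + 16285/((-1/196*167)) = 25170*(1/29976) + 16285/(-167/196) = 4195/4996 + 16285*(-196/167) = 4195/4996 - 3191860/167 = -15945831995/834332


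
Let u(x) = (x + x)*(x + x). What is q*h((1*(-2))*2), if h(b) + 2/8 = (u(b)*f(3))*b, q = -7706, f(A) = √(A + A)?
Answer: 3853/2 + 1972736*√6 ≈ 4.8341e+6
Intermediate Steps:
f(A) = √2*√A (f(A) = √(2*A) = √2*√A)
u(x) = 4*x² (u(x) = (2*x)*(2*x) = 4*x²)
h(b) = -¼ + 4*√6*b³ (h(b) = -¼ + ((4*b²)*(√2*√3))*b = -¼ + ((4*b²)*√6)*b = -¼ + (4*√6*b²)*b = -¼ + 4*√6*b³)
q*h((1*(-2))*2) = -7706*(-¼ + 4*√6*((1*(-2))*2)³) = -7706*(-¼ + 4*√6*(-2*2)³) = -7706*(-¼ + 4*√6*(-4)³) = -7706*(-¼ + 4*√6*(-64)) = -7706*(-¼ - 256*√6) = 3853/2 + 1972736*√6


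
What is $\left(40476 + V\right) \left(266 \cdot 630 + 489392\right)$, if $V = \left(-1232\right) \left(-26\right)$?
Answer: $47635725776$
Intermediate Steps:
$V = 32032$
$\left(40476 + V\right) \left(266 \cdot 630 + 489392\right) = \left(40476 + 32032\right) \left(266 \cdot 630 + 489392\right) = 72508 \left(167580 + 489392\right) = 72508 \cdot 656972 = 47635725776$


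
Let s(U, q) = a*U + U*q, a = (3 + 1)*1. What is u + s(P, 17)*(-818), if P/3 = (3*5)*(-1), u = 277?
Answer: 773287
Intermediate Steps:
a = 4 (a = 4*1 = 4)
P = -45 (P = 3*((3*5)*(-1)) = 3*(15*(-1)) = 3*(-15) = -45)
s(U, q) = 4*U + U*q
u + s(P, 17)*(-818) = 277 - 45*(4 + 17)*(-818) = 277 - 45*21*(-818) = 277 - 945*(-818) = 277 + 773010 = 773287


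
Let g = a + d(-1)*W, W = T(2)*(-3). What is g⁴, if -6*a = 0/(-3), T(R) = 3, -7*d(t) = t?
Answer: 6561/2401 ≈ 2.7326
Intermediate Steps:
d(t) = -t/7
a = 0 (a = -0/(-3) = -0*(-1)/3 = -⅙*0 = 0)
W = -9 (W = 3*(-3) = -9)
g = -9/7 (g = 0 - ⅐*(-1)*(-9) = 0 + (⅐)*(-9) = 0 - 9/7 = -9/7 ≈ -1.2857)
g⁴ = (-9/7)⁴ = 6561/2401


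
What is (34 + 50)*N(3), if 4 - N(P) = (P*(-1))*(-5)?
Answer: -924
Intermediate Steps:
N(P) = 4 - 5*P (N(P) = 4 - P*(-1)*(-5) = 4 - (-P)*(-5) = 4 - 5*P)
(34 + 50)*N(3) = (34 + 50)*(4 - 5*3) = 84*(4 - 15) = 84*(-11) = -924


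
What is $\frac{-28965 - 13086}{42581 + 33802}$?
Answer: $- \frac{14017}{25461} \approx -0.55053$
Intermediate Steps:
$\frac{-28965 - 13086}{42581 + 33802} = - \frac{42051}{76383} = \left(-42051\right) \frac{1}{76383} = - \frac{14017}{25461}$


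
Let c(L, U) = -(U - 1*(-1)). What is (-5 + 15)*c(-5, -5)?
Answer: 40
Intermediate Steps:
c(L, U) = -1 - U (c(L, U) = -(U + 1) = -(1 + U) = -1 - U)
(-5 + 15)*c(-5, -5) = (-5 + 15)*(-1 - 1*(-5)) = 10*(-1 + 5) = 10*4 = 40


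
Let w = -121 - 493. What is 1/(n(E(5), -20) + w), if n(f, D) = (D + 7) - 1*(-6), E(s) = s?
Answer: -1/621 ≈ -0.0016103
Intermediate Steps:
n(f, D) = 13 + D (n(f, D) = (7 + D) + 6 = 13 + D)
w = -614
1/(n(E(5), -20) + w) = 1/((13 - 20) - 614) = 1/(-7 - 614) = 1/(-621) = -1/621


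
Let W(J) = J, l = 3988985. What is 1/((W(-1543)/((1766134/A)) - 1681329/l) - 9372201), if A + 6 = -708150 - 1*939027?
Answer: -541929387230/5078291495060041047 ≈ -1.0671e-7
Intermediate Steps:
A = -1647183 (A = -6 + (-708150 - 1*939027) = -6 + (-708150 - 939027) = -6 - 1647177 = -1647183)
1/((W(-1543)/((1766134/A)) - 1681329/l) - 9372201) = 1/((-1543/(1766134/(-1647183)) - 1681329/3988985) - 9372201) = 1/((-1543/(1766134*(-1/1647183)) - 1681329*1/3988985) - 9372201) = 1/((-1543/(-1766134/1647183) - 129333/306845) - 9372201) = 1/((-1543*(-1647183/1766134) - 129333/306845) - 9372201) = 1/((2541603369/1766134 - 129333/306845) - 9372201) = 1/(779649866352183/541929387230 - 9372201) = 1/(-5078291495060041047/541929387230) = -541929387230/5078291495060041047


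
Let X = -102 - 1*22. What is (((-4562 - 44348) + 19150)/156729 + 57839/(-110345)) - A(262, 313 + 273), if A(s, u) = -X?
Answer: -718945780817/5764753835 ≈ -124.71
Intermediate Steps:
X = -124 (X = -102 - 22 = -124)
A(s, u) = 124 (A(s, u) = -1*(-124) = 124)
(((-4562 - 44348) + 19150)/156729 + 57839/(-110345)) - A(262, 313 + 273) = (((-4562 - 44348) + 19150)/156729 + 57839/(-110345)) - 1*124 = ((-48910 + 19150)*(1/156729) + 57839*(-1/110345)) - 124 = (-29760*1/156729 - 57839/110345) - 124 = (-9920/52243 - 57839/110345) - 124 = -4116305277/5764753835 - 124 = -718945780817/5764753835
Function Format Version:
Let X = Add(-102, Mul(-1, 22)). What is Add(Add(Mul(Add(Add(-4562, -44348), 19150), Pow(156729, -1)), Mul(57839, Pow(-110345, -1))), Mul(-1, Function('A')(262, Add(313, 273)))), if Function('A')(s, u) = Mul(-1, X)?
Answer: Rational(-718945780817, 5764753835) ≈ -124.71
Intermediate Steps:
X = -124 (X = Add(-102, -22) = -124)
Function('A')(s, u) = 124 (Function('A')(s, u) = Mul(-1, -124) = 124)
Add(Add(Mul(Add(Add(-4562, -44348), 19150), Pow(156729, -1)), Mul(57839, Pow(-110345, -1))), Mul(-1, Function('A')(262, Add(313, 273)))) = Add(Add(Mul(Add(Add(-4562, -44348), 19150), Pow(156729, -1)), Mul(57839, Pow(-110345, -1))), Mul(-1, 124)) = Add(Add(Mul(Add(-48910, 19150), Rational(1, 156729)), Mul(57839, Rational(-1, 110345))), -124) = Add(Add(Mul(-29760, Rational(1, 156729)), Rational(-57839, 110345)), -124) = Add(Add(Rational(-9920, 52243), Rational(-57839, 110345)), -124) = Add(Rational(-4116305277, 5764753835), -124) = Rational(-718945780817, 5764753835)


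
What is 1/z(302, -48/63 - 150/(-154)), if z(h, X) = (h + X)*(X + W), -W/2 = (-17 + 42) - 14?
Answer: -1089/7170587 ≈ -0.00015187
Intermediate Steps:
W = -22 (W = -2*((-17 + 42) - 14) = -2*(25 - 14) = -2*11 = -22)
z(h, X) = (-22 + X)*(X + h) (z(h, X) = (h + X)*(X - 22) = (X + h)*(-22 + X) = (-22 + X)*(X + h))
1/z(302, -48/63 - 150/(-154)) = 1/((-48/63 - 150/(-154))² - 22*(-48/63 - 150/(-154)) - 22*302 + (-48/63 - 150/(-154))*302) = 1/((-48*1/63 - 150*(-1/154))² - 22*(-48*1/63 - 150*(-1/154)) - 6644 + (-48*1/63 - 150*(-1/154))*302) = 1/((-16/21 + 75/77)² - 22*(-16/21 + 75/77) - 6644 + (-16/21 + 75/77)*302) = 1/((7/33)² - 22*7/33 - 6644 + (7/33)*302) = 1/(49/1089 - 14/3 - 6644 + 2114/33) = 1/(-7170587/1089) = -1089/7170587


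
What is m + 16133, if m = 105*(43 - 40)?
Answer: 16448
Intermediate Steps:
m = 315 (m = 105*3 = 315)
m + 16133 = 315 + 16133 = 16448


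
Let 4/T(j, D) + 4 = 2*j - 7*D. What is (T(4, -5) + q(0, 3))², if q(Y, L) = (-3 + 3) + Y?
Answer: 16/1521 ≈ 0.010519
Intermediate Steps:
q(Y, L) = Y (q(Y, L) = 0 + Y = Y)
T(j, D) = 4/(-4 - 7*D + 2*j) (T(j, D) = 4/(-4 + (2*j - 7*D)) = 4/(-4 + (-7*D + 2*j)) = 4/(-4 - 7*D + 2*j))
(T(4, -5) + q(0, 3))² = (4/(-4 - 7*(-5) + 2*4) + 0)² = (4/(-4 + 35 + 8) + 0)² = (4/39 + 0)² = (4/39)² = 16/1521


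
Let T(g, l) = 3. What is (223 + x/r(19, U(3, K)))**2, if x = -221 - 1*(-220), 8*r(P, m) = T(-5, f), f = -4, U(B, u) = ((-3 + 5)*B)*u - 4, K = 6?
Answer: 436921/9 ≈ 48547.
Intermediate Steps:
U(B, u) = -4 + 2*B*u (U(B, u) = (2*B)*u - 4 = 2*B*u - 4 = -4 + 2*B*u)
r(P, m) = 3/8 (r(P, m) = (1/8)*3 = 3/8)
x = -1 (x = -221 + 220 = -1)
(223 + x/r(19, U(3, K)))**2 = (223 - 1/3/8)**2 = (223 - 1*8/3)**2 = (223 - 8/3)**2 = (661/3)**2 = 436921/9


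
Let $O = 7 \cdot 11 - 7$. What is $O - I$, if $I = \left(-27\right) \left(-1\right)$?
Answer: $43$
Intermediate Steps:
$I = 27$
$O = 70$ ($O = 77 - 7 = 70$)
$O - I = 70 - 27 = 43$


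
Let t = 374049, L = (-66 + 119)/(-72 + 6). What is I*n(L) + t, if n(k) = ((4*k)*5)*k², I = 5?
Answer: 26880675901/71874 ≈ 3.7400e+5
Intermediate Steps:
L = -53/66 (L = 53/(-66) = 53*(-1/66) = -53/66 ≈ -0.80303)
n(k) = 20*k³ (n(k) = (20*k)*k² = 20*k³)
I*n(L) + t = 5*(20*(-53/66)³) + 374049 = 5*(20*(-148877/287496)) + 374049 = 5*(-744385/71874) + 374049 = -3721925/71874 + 374049 = 26880675901/71874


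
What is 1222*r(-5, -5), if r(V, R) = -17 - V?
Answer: -14664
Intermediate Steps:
1222*r(-5, -5) = 1222*(-17 - 1*(-5)) = 1222*(-17 + 5) = 1222*(-12) = -14664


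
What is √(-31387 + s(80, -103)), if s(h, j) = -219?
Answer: I*√31606 ≈ 177.78*I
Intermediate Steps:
√(-31387 + s(80, -103)) = √(-31387 - 219) = √(-31606) = I*√31606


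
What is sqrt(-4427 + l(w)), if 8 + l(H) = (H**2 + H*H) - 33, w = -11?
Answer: I*sqrt(4226) ≈ 65.008*I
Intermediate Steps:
l(H) = -41 + 2*H**2 (l(H) = -8 + ((H**2 + H*H) - 33) = -8 + ((H**2 + H**2) - 33) = -8 + (2*H**2 - 33) = -8 + (-33 + 2*H**2) = -41 + 2*H**2)
sqrt(-4427 + l(w)) = sqrt(-4427 + (-41 + 2*(-11)**2)) = sqrt(-4427 + (-41 + 2*121)) = sqrt(-4427 + (-41 + 242)) = sqrt(-4427 + 201) = sqrt(-4226) = I*sqrt(4226)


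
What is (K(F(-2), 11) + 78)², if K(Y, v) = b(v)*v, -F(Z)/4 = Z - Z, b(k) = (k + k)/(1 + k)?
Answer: 346921/36 ≈ 9636.7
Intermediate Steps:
b(k) = 2*k/(1 + k) (b(k) = (2*k)/(1 + k) = 2*k/(1 + k))
F(Z) = 0 (F(Z) = -4*(Z - Z) = -4*0 = 0)
K(Y, v) = 2*v²/(1 + v) (K(Y, v) = (2*v/(1 + v))*v = 2*v²/(1 + v))
(K(F(-2), 11) + 78)² = (2*11²/(1 + 11) + 78)² = (2*121/12 + 78)² = (2*121*(1/12) + 78)² = (121/6 + 78)² = (589/6)² = 346921/36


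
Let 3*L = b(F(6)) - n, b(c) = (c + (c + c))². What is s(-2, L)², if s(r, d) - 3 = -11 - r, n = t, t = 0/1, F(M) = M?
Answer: 36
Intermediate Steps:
t = 0 (t = 0*1 = 0)
n = 0
b(c) = 9*c² (b(c) = (c + 2*c)² = (3*c)² = 9*c²)
L = 108 (L = (9*6² - 1*0)/3 = (9*36 + 0)/3 = (324 + 0)/3 = (⅓)*324 = 108)
s(r, d) = -8 - r (s(r, d) = 3 + (-11 - r) = -8 - r)
s(-2, L)² = (-8 - 1*(-2))² = (-8 + 2)² = (-6)² = 36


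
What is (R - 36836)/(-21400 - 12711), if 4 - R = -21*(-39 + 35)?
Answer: 3356/3101 ≈ 1.0822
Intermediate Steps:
R = -80 (R = 4 - (-21)*(-39 + 35) = 4 - (-21)*(-4) = 4 - 1*84 = 4 - 84 = -80)
(R - 36836)/(-21400 - 12711) = (-80 - 36836)/(-21400 - 12711) = -36916/(-34111) = -36916*(-1/34111) = 3356/3101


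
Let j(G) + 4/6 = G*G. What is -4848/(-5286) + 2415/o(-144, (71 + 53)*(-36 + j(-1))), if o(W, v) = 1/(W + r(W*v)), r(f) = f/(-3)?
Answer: -451973508872/881 ≈ -5.1302e+8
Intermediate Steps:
r(f) = -f/3 (r(f) = f*(-1/3) = -f/3)
j(G) = -2/3 + G**2 (j(G) = -2/3 + G*G = -2/3 + G**2)
o(W, v) = 1/(W - W*v/3)
-4848/(-5286) + 2415/o(-144, (71 + 53)*(-36 + j(-1))) = -4848/(-5286) + 2415/((-3/(-144*(-3 + (71 + 53)*(-36 + (-2/3 + (-1)**2)))))) = -4848*(-1/5286) + 2415/((-3*(-1/144)/(-3 + 124*(-36 + (-2/3 + 1))))) = 808/881 + 2415/((-3*(-1/144)/(-3 + 124*(-36 + 1/3)))) = 808/881 + 2415/((-3*(-1/144)/(-3 + 124*(-107/3)))) = 808/881 + 2415/((-3*(-1/144)/(-3 - 13268/3))) = 808/881 + 2415/((-3*(-1/144)/(-13277/3))) = 808/881 + 2415/((-3*(-1/144)*(-3/13277))) = 808/881 + 2415/(-1/212432) = 808/881 + 2415*(-212432) = 808/881 - 513023280 = -451973508872/881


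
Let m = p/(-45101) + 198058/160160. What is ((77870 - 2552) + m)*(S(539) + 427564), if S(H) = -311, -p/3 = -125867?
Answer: 2371684462029366533/73707920 ≈ 3.2177e+10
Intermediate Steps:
p = 377601 (p = -3*(-125867) = 377601)
m = -525958799/73707920 (m = 377601/(-45101) + 198058/160160 = 377601*(-1/45101) + 198058*(1/160160) = -53943/6443 + 14147/11440 = -525958799/73707920 ≈ -7.1357)
((77870 - 2552) + m)*(S(539) + 427564) = ((77870 - 2552) - 525958799/73707920)*(-311 + 427564) = (75318 - 525958799/73707920)*427253 = (5551007159761/73707920)*427253 = 2371684462029366533/73707920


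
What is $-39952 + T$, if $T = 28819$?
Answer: $-11133$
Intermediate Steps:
$-39952 + T = -39952 + 28819 = -11133$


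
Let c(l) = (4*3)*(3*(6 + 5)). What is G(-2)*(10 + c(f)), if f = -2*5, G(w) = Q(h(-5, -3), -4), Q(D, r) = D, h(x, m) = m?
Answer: -1218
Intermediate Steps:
G(w) = -3
f = -10
c(l) = 396 (c(l) = 12*(3*11) = 12*33 = 396)
G(-2)*(10 + c(f)) = -3*(10 + 396) = -3*406 = -1218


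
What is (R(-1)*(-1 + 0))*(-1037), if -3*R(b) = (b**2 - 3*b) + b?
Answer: -1037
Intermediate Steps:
R(b) = -b**2/3 + 2*b/3 (R(b) = -((b**2 - 3*b) + b)/3 = -(b**2 - 2*b)/3 = -b**2/3 + 2*b/3)
(R(-1)*(-1 + 0))*(-1037) = (((1/3)*(-1)*(2 - 1*(-1)))*(-1 + 0))*(-1037) = (((1/3)*(-1)*(2 + 1))*(-1))*(-1037) = (((1/3)*(-1)*3)*(-1))*(-1037) = -1*(-1)*(-1037) = 1*(-1037) = -1037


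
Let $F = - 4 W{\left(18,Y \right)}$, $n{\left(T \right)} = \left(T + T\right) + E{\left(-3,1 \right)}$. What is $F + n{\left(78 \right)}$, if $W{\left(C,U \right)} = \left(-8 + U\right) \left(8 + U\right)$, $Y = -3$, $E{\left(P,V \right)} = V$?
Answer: $377$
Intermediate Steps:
$n{\left(T \right)} = 1 + 2 T$ ($n{\left(T \right)} = \left(T + T\right) + 1 = 2 T + 1 = 1 + 2 T$)
$F = 220$ ($F = - 4 \left(-64 + \left(-3\right)^{2}\right) = - 4 \left(-64 + 9\right) = \left(-4\right) \left(-55\right) = 220$)
$F + n{\left(78 \right)} = 220 + \left(1 + 2 \cdot 78\right) = 220 + \left(1 + 156\right) = 220 + 157 = 377$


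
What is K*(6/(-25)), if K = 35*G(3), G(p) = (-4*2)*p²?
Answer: 3024/5 ≈ 604.80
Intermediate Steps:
G(p) = -8*p²
K = -2520 (K = 35*(-8*3²) = 35*(-8*9) = 35*(-72) = -2520)
K*(6/(-25)) = -15120/(-25) = -15120*(-1)/25 = -2520*(-6/25) = 3024/5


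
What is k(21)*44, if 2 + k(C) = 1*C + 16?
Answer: 1540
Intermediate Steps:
k(C) = 14 + C (k(C) = -2 + (1*C + 16) = -2 + (C + 16) = -2 + (16 + C) = 14 + C)
k(21)*44 = (14 + 21)*44 = 35*44 = 1540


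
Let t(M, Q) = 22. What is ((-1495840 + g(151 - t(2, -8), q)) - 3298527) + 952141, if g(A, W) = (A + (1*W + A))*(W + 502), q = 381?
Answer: -3277989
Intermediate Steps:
g(A, W) = (502 + W)*(W + 2*A) (g(A, W) = (A + (W + A))*(502 + W) = (A + (A + W))*(502 + W) = (W + 2*A)*(502 + W) = (502 + W)*(W + 2*A))
((-1495840 + g(151 - t(2, -8), q)) - 3298527) + 952141 = ((-1495840 + (381² + 502*381 + 1004*(151 - 1*22) + 2*(151 - 1*22)*381)) - 3298527) + 952141 = ((-1495840 + (145161 + 191262 + 1004*(151 - 22) + 2*(151 - 22)*381)) - 3298527) + 952141 = ((-1495840 + (145161 + 191262 + 1004*129 + 2*129*381)) - 3298527) + 952141 = ((-1495840 + (145161 + 191262 + 129516 + 98298)) - 3298527) + 952141 = ((-1495840 + 564237) - 3298527) + 952141 = (-931603 - 3298527) + 952141 = -4230130 + 952141 = -3277989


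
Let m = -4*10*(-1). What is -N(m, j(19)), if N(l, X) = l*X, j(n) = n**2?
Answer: -14440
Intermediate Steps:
m = 40 (m = -40*(-1) = 40)
N(l, X) = X*l
-N(m, j(19)) = -19**2*40 = -361*40 = -1*14440 = -14440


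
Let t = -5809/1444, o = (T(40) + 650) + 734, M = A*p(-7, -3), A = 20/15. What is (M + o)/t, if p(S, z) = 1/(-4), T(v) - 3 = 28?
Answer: -6128336/17427 ≈ -351.66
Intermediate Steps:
T(v) = 31 (T(v) = 3 + 28 = 31)
A = 4/3 (A = 20*(1/15) = 4/3 ≈ 1.3333)
p(S, z) = -1/4 (p(S, z) = 1*(-1/4) = -1/4)
M = -1/3 (M = (4/3)*(-1/4) = -1/3 ≈ -0.33333)
o = 1415 (o = (31 + 650) + 734 = 681 + 734 = 1415)
t = -5809/1444 (t = -5809*1/1444 = -5809/1444 ≈ -4.0229)
(M + o)/t = (-1/3 + 1415)/(-5809/1444) = (4244/3)*(-1444/5809) = -6128336/17427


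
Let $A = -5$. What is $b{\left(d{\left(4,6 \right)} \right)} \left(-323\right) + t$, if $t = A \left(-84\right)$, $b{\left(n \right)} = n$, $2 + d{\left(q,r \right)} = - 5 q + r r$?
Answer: $-4102$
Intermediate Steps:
$d{\left(q,r \right)} = -2 + r^{2} - 5 q$ ($d{\left(q,r \right)} = -2 - \left(5 q - r r\right) = -2 - \left(- r^{2} + 5 q\right) = -2 + r^{2} - 5 q$)
$t = 420$ ($t = \left(-5\right) \left(-84\right) = 420$)
$b{\left(d{\left(4,6 \right)} \right)} \left(-323\right) + t = \left(-2 + 6^{2} - 20\right) \left(-323\right) + 420 = \left(-2 + 36 - 20\right) \left(-323\right) + 420 = 14 \left(-323\right) + 420 = -4522 + 420 = -4102$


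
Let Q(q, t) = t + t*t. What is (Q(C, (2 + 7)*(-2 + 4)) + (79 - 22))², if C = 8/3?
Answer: 159201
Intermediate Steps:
C = 8/3 (C = 8*(⅓) = 8/3 ≈ 2.6667)
Q(q, t) = t + t²
(Q(C, (2 + 7)*(-2 + 4)) + (79 - 22))² = (((2 + 7)*(-2 + 4))*(1 + (2 + 7)*(-2 + 4)) + (79 - 22))² = ((9*2)*(1 + 9*2) + 57)² = (18*(1 + 18) + 57)² = (18*19 + 57)² = (342 + 57)² = 399² = 159201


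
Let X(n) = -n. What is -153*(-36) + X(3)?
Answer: 5505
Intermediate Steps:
-153*(-36) + X(3) = -153*(-36) - 1*3 = 5508 - 3 = 5505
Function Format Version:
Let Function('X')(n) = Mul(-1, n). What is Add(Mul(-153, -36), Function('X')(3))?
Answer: 5505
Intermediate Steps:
Add(Mul(-153, -36), Function('X')(3)) = Add(Mul(-153, -36), Mul(-1, 3)) = Add(5508, -3) = 5505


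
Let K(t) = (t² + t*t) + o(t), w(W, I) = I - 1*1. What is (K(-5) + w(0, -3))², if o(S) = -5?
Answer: 1681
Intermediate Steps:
w(W, I) = -1 + I (w(W, I) = I - 1 = -1 + I)
K(t) = -5 + 2*t² (K(t) = (t² + t*t) - 5 = (t² + t²) - 5 = 2*t² - 5 = -5 + 2*t²)
(K(-5) + w(0, -3))² = ((-5 + 2*(-5)²) + (-1 - 3))² = ((-5 + 2*25) - 4)² = ((-5 + 50) - 4)² = (45 - 4)² = 41² = 1681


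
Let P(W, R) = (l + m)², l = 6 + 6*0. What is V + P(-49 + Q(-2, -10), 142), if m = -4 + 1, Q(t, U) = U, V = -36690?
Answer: -36681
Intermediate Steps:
m = -3
l = 6 (l = 6 + 0 = 6)
P(W, R) = 9 (P(W, R) = (6 - 3)² = 3² = 9)
V + P(-49 + Q(-2, -10), 142) = -36690 + 9 = -36681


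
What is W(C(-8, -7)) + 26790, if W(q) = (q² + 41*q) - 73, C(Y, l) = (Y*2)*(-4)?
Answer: 33437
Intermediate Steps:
C(Y, l) = -8*Y (C(Y, l) = (2*Y)*(-4) = -8*Y)
W(q) = -73 + q² + 41*q
W(C(-8, -7)) + 26790 = (-73 + (-8*(-8))² + 41*(-8*(-8))) + 26790 = (-73 + 64² + 41*64) + 26790 = (-73 + 4096 + 2624) + 26790 = 6647 + 26790 = 33437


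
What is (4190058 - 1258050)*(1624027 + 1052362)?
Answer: 7847193959112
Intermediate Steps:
(4190058 - 1258050)*(1624027 + 1052362) = 2932008*2676389 = 7847193959112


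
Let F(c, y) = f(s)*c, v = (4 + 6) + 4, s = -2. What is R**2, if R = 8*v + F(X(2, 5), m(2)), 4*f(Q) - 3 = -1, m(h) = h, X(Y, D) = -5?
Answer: 47961/4 ≈ 11990.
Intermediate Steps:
f(Q) = 1/2 (f(Q) = 3/4 + (1/4)*(-1) = 3/4 - 1/4 = 1/2)
v = 14 (v = 10 + 4 = 14)
F(c, y) = c/2
R = 219/2 (R = 8*14 + (1/2)*(-5) = 112 - 5/2 = 219/2 ≈ 109.50)
R**2 = (219/2)**2 = 47961/4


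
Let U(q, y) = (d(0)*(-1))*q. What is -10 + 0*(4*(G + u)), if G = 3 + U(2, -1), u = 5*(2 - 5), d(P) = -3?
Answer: -10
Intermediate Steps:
U(q, y) = 3*q (U(q, y) = (-3*(-1))*q = 3*q)
u = -15 (u = 5*(-3) = -15)
G = 9 (G = 3 + 3*2 = 3 + 6 = 9)
-10 + 0*(4*(G + u)) = -10 + 0*(4*(9 - 15)) = -10 + 0*(4*(-6)) = -10 + 0*(-24) = -10 + 0 = -10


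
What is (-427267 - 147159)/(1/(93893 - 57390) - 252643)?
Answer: 10484136139/4611113714 ≈ 2.2737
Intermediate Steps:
(-427267 - 147159)/(1/(93893 - 57390) - 252643) = -574426/(1/36503 - 252643) = -574426/(-9222227428/36503) = -574426*(-36503/9222227428) = 10484136139/4611113714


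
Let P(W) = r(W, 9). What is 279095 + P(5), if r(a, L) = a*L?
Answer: 279140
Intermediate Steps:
r(a, L) = L*a
P(W) = 9*W
279095 + P(5) = 279095 + 9*5 = 279095 + 45 = 279140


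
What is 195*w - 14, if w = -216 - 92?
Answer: -60074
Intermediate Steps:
w = -308
195*w - 14 = 195*(-308) - 14 = -60060 - 14 = -60074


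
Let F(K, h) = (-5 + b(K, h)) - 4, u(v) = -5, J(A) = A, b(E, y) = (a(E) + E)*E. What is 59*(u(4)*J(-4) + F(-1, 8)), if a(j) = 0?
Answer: 708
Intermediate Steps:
b(E, y) = E**2 (b(E, y) = (0 + E)*E = E*E = E**2)
F(K, h) = -9 + K**2 (F(K, h) = (-5 + K**2) - 4 = -9 + K**2)
59*(u(4)*J(-4) + F(-1, 8)) = 59*(-5*(-4) + (-9 + (-1)**2)) = 59*(20 + (-9 + 1)) = 59*(20 - 8) = 59*12 = 708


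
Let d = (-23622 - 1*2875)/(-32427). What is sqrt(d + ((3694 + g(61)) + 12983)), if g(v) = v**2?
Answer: sqrt(2383285212129)/10809 ≈ 142.82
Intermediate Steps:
d = 26497/32427 (d = (-23622 - 2875)*(-1/32427) = -26497*(-1/32427) = 26497/32427 ≈ 0.81713)
sqrt(d + ((3694 + g(61)) + 12983)) = sqrt(26497/32427 + ((3694 + 61**2) + 12983)) = sqrt(26497/32427 + ((3694 + 3721) + 12983)) = sqrt(26497/32427 + (7415 + 12983)) = sqrt(26497/32427 + 20398) = sqrt(661472443/32427) = sqrt(2383285212129)/10809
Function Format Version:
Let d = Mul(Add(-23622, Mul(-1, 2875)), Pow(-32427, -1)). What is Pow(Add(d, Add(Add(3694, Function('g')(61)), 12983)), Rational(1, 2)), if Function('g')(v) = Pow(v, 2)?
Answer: Mul(Rational(1, 10809), Pow(2383285212129, Rational(1, 2))) ≈ 142.82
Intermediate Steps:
d = Rational(26497, 32427) (d = Mul(Add(-23622, -2875), Rational(-1, 32427)) = Mul(-26497, Rational(-1, 32427)) = Rational(26497, 32427) ≈ 0.81713)
Pow(Add(d, Add(Add(3694, Function('g')(61)), 12983)), Rational(1, 2)) = Pow(Add(Rational(26497, 32427), Add(Add(3694, Pow(61, 2)), 12983)), Rational(1, 2)) = Pow(Add(Rational(26497, 32427), Add(Add(3694, 3721), 12983)), Rational(1, 2)) = Pow(Add(Rational(26497, 32427), Add(7415, 12983)), Rational(1, 2)) = Pow(Add(Rational(26497, 32427), 20398), Rational(1, 2)) = Pow(Rational(661472443, 32427), Rational(1, 2)) = Mul(Rational(1, 10809), Pow(2383285212129, Rational(1, 2)))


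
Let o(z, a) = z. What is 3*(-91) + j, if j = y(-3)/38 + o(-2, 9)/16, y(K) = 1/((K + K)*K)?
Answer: -373633/1368 ≈ -273.12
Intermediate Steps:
y(K) = 1/(2*K**2) (y(K) = 1/(((2*K))*K) = (1/(2*K))/K = 1/(2*K**2))
j = -169/1368 (j = ((1/2)/(-3)**2)/38 - 2/16 = ((1/2)*(1/9))*(1/38) - 2*1/16 = (1/18)*(1/38) - 1/8 = 1/684 - 1/8 = -169/1368 ≈ -0.12354)
3*(-91) + j = 3*(-91) - 169/1368 = -273 - 169/1368 = -373633/1368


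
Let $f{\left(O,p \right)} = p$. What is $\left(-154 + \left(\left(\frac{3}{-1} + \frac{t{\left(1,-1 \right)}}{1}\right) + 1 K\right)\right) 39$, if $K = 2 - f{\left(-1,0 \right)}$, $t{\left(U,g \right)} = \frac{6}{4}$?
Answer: $- \frac{11973}{2} \approx -5986.5$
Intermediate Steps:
$t{\left(U,g \right)} = \frac{3}{2}$ ($t{\left(U,g \right)} = 6 \cdot \frac{1}{4} = \frac{3}{2}$)
$K = 2$ ($K = 2 - 0 = 2 + 0 = 2$)
$\left(-154 + \left(\left(\frac{3}{-1} + \frac{t{\left(1,-1 \right)}}{1}\right) + 1 K\right)\right) 39 = \left(-154 + \left(\left(\frac{3}{-1} + \frac{3}{2 \cdot 1}\right) + 1 \cdot 2\right)\right) 39 = \left(-154 + \left(\left(3 \left(-1\right) + \frac{3}{2} \cdot 1\right) + 2\right)\right) 39 = \left(-154 + \left(\left(-3 + \frac{3}{2}\right) + 2\right)\right) 39 = \left(-154 + \left(- \frac{3}{2} + 2\right)\right) 39 = \left(-154 + \frac{1}{2}\right) 39 = \left(- \frac{307}{2}\right) 39 = - \frac{11973}{2}$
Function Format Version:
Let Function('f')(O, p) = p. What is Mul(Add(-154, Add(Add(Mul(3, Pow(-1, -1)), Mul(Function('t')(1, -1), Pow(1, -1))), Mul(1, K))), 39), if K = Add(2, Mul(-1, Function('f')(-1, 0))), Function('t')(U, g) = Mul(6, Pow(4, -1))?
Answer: Rational(-11973, 2) ≈ -5986.5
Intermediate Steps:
Function('t')(U, g) = Rational(3, 2) (Function('t')(U, g) = Mul(6, Rational(1, 4)) = Rational(3, 2))
K = 2 (K = Add(2, Mul(-1, 0)) = Add(2, 0) = 2)
Mul(Add(-154, Add(Add(Mul(3, Pow(-1, -1)), Mul(Function('t')(1, -1), Pow(1, -1))), Mul(1, K))), 39) = Mul(Add(-154, Add(Add(Mul(3, Pow(-1, -1)), Mul(Rational(3, 2), Pow(1, -1))), Mul(1, 2))), 39) = Mul(Add(-154, Add(Add(Mul(3, -1), Mul(Rational(3, 2), 1)), 2)), 39) = Mul(Add(-154, Add(Add(-3, Rational(3, 2)), 2)), 39) = Mul(Add(-154, Add(Rational(-3, 2), 2)), 39) = Mul(Add(-154, Rational(1, 2)), 39) = Mul(Rational(-307, 2), 39) = Rational(-11973, 2)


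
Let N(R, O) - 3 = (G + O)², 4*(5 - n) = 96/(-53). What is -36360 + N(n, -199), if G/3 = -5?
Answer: 9439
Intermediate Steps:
G = -15 (G = 3*(-5) = -15)
n = 289/53 (n = 5 - 24/(-53) = 5 - 24*(-1)/53 = 5 - ¼*(-96/53) = 5 + 24/53 = 289/53 ≈ 5.4528)
N(R, O) = 3 + (-15 + O)²
-36360 + N(n, -199) = -36360 + (3 + (-15 - 199)²) = -36360 + (3 + (-214)²) = -36360 + (3 + 45796) = -36360 + 45799 = 9439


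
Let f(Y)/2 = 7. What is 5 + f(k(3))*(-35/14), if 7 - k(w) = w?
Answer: -30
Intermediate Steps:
k(w) = 7 - w
f(Y) = 14 (f(Y) = 2*7 = 14)
5 + f(k(3))*(-35/14) = 5 + 14*(-35/14) = 5 + 14*(-35*1/14) = 5 + 14*(-5/2) = 5 - 35 = -30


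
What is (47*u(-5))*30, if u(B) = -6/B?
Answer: 1692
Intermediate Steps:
(47*u(-5))*30 = (47*(-6/(-5)))*30 = (47*(-6*(-⅕)))*30 = (47*(6/5))*30 = (282/5)*30 = 1692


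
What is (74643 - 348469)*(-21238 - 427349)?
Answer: 122834783862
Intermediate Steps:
(74643 - 348469)*(-21238 - 427349) = -273826*(-448587) = 122834783862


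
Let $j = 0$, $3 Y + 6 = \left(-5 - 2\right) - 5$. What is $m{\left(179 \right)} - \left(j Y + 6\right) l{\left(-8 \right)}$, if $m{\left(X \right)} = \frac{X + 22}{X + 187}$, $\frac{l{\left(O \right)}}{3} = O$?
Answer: $\frac{17635}{122} \approx 144.55$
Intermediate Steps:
$l{\left(O \right)} = 3 O$
$Y = -6$ ($Y = -2 + \frac{\left(-5 - 2\right) - 5}{3} = -2 + \frac{-7 - 5}{3} = -2 + \frac{1}{3} \left(-12\right) = -2 - 4 = -6$)
$m{\left(X \right)} = \frac{22 + X}{187 + X}$
$m{\left(179 \right)} - \left(j Y + 6\right) l{\left(-8 \right)} = \frac{22 + 179}{187 + 179} - \left(0 \left(-6\right) + 6\right) 3 \left(-8\right) = \frac{1}{366} \cdot 201 - \left(0 + 6\right) \left(-24\right) = \frac{1}{366} \cdot 201 - 6 \left(-24\right) = \frac{67}{122} - -144 = \frac{67}{122} + 144 = \frac{17635}{122}$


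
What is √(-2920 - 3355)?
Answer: 5*I*√251 ≈ 79.215*I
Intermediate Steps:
√(-2920 - 3355) = √(-6275) = 5*I*√251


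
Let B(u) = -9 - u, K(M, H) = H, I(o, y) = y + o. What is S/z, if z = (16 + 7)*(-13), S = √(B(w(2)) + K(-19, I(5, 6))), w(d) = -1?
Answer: -√3/299 ≈ -0.0057928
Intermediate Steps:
I(o, y) = o + y
S = √3 (S = √((-9 - 1*(-1)) + (5 + 6)) = √((-9 + 1) + 11) = √(-8 + 11) = √3 ≈ 1.7320)
z = -299 (z = 23*(-13) = -299)
S/z = √3/(-299) = √3*(-1/299) = -√3/299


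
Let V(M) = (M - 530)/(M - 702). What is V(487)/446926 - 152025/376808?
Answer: -169859624471/421013230520 ≈ -0.40345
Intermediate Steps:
V(M) = (-530 + M)/(-702 + M)
V(487)/446926 - 152025/376808 = ((-530 + 487)/(-702 + 487))/446926 - 152025/376808 = (-43/(-215))*(1/446926) - 152025*1/376808 = -1/215*(-43)*(1/446926) - 152025/376808 = (1/5)*(1/446926) - 152025/376808 = 1/2234630 - 152025/376808 = -169859624471/421013230520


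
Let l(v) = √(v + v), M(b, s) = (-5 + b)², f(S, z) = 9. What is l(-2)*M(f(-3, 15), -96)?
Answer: 32*I ≈ 32.0*I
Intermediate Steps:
l(v) = √2*√v (l(v) = √(2*v) = √2*√v)
l(-2)*M(f(-3, 15), -96) = (√2*√(-2))*(-5 + 9)² = (√2*(I*√2))*4² = (2*I)*16 = 32*I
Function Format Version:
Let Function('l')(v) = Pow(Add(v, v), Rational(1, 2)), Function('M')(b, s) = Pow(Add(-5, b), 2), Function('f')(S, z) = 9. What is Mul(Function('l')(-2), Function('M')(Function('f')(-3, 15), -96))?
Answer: Mul(32, I) ≈ Mul(32.000, I)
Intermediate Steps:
Function('l')(v) = Mul(Pow(2, Rational(1, 2)), Pow(v, Rational(1, 2))) (Function('l')(v) = Pow(Mul(2, v), Rational(1, 2)) = Mul(Pow(2, Rational(1, 2)), Pow(v, Rational(1, 2))))
Mul(Function('l')(-2), Function('M')(Function('f')(-3, 15), -96)) = Mul(Mul(Pow(2, Rational(1, 2)), Pow(-2, Rational(1, 2))), Pow(Add(-5, 9), 2)) = Mul(Mul(Pow(2, Rational(1, 2)), Mul(I, Pow(2, Rational(1, 2)))), Pow(4, 2)) = Mul(Mul(2, I), 16) = Mul(32, I)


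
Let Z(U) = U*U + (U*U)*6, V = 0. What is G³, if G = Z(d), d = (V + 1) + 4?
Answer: 5359375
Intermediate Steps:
d = 5 (d = (0 + 1) + 4 = 1 + 4 = 5)
Z(U) = 7*U² (Z(U) = U² + U²*6 = U² + 6*U² = 7*U²)
G = 175 (G = 7*5² = 7*25 = 175)
G³ = 175³ = 5359375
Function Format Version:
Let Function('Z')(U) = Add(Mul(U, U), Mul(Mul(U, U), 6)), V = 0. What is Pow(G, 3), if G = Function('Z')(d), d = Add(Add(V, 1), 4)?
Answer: 5359375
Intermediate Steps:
d = 5 (d = Add(Add(0, 1), 4) = Add(1, 4) = 5)
Function('Z')(U) = Mul(7, Pow(U, 2)) (Function('Z')(U) = Add(Pow(U, 2), Mul(Pow(U, 2), 6)) = Add(Pow(U, 2), Mul(6, Pow(U, 2))) = Mul(7, Pow(U, 2)))
G = 175 (G = Mul(7, Pow(5, 2)) = Mul(7, 25) = 175)
Pow(G, 3) = Pow(175, 3) = 5359375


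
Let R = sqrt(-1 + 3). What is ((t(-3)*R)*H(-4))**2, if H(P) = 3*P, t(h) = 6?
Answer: 10368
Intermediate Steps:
R = sqrt(2) ≈ 1.4142
((t(-3)*R)*H(-4))**2 = ((6*sqrt(2))*(3*(-4)))**2 = ((6*sqrt(2))*(-12))**2 = (-72*sqrt(2))**2 = 10368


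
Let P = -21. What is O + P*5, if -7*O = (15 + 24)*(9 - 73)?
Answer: 1761/7 ≈ 251.57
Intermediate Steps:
O = 2496/7 (O = -(15 + 24)*(9 - 73)/7 = -39*(-64)/7 = -⅐*(-2496) = 2496/7 ≈ 356.57)
O + P*5 = 2496/7 - 21*5 = 2496/7 - 105 = 1761/7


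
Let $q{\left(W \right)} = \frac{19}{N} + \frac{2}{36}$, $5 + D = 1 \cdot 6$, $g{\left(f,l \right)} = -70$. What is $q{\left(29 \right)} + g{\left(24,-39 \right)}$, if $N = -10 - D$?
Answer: $- \frac{14191}{198} \approx -71.672$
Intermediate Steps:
$D = 1$ ($D = -5 + 1 \cdot 6 = -5 + 6 = 1$)
$N = -11$ ($N = -10 - 1 = -11$)
$q{\left(W \right)} = - \frac{331}{198}$ ($q{\left(W \right)} = \frac{19}{-11} + \frac{2}{36} = 19 \left(- \frac{1}{11}\right) + 2 \cdot \frac{1}{36} = - \frac{19}{11} + \frac{1}{18} = - \frac{331}{198}$)
$q{\left(29 \right)} + g{\left(24,-39 \right)} = - \frac{331}{198} - 70 = - \frac{14191}{198}$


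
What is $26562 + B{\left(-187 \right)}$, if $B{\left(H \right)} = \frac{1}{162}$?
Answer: $\frac{4303045}{162} \approx 26562.0$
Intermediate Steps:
$B{\left(H \right)} = \frac{1}{162}$
$26562 + B{\left(-187 \right)} = 26562 + \frac{1}{162} = \frac{4303045}{162}$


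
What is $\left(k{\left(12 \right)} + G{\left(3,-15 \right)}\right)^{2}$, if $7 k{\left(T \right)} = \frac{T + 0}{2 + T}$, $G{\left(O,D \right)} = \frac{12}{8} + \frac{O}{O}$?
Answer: $\frac{66049}{9604} \approx 6.8772$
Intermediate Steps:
$G{\left(O,D \right)} = \frac{5}{2}$ ($G{\left(O,D \right)} = 12 \cdot \frac{1}{8} + 1 = \frac{3}{2} + 1 = \frac{5}{2}$)
$k{\left(T \right)} = \frac{T}{7 \left(2 + T\right)}$ ($k{\left(T \right)} = \frac{\left(T + 0\right) \frac{1}{2 + T}}{7} = \frac{T \frac{1}{2 + T}}{7} = \frac{T}{7 \left(2 + T\right)}$)
$\left(k{\left(12 \right)} + G{\left(3,-15 \right)}\right)^{2} = \left(\frac{1}{7} \cdot 12 \frac{1}{2 + 12} + \frac{5}{2}\right)^{2} = \left(\frac{1}{7} \cdot 12 \cdot \frac{1}{14} + \frac{5}{2}\right)^{2} = \left(\frac{6}{49} + \frac{5}{2}\right)^{2} = \left(\frac{257}{98}\right)^{2} = \frac{66049}{9604}$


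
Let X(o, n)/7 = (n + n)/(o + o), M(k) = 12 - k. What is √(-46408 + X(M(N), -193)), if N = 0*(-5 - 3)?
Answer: I*√1674741/6 ≈ 215.69*I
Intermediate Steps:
N = 0 (N = 0*(-8) = 0)
X(o, n) = 7*n/o (X(o, n) = 7*((n + n)/(o + o)) = 7*((2*n)/((2*o))) = 7*((2*n)*(1/(2*o))) = 7*(n/o) = 7*n/o)
√(-46408 + X(M(N), -193)) = √(-46408 + 7*(-193)/(12 - 1*0)) = √(-46408 + 7*(-193)/(12 + 0)) = √(-46408 + 7*(-193)/12) = √(-46408 + 7*(-193)*(1/12)) = √(-46408 - 1351/12) = √(-558247/12) = I*√1674741/6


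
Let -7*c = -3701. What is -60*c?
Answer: -222060/7 ≈ -31723.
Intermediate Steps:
c = 3701/7 (c = -⅐*(-3701) = 3701/7 ≈ 528.71)
-60*c = -60*3701/7 = -222060/7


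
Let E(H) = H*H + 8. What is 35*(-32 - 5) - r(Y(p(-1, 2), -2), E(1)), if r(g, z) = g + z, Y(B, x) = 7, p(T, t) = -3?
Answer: -1311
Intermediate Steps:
E(H) = 8 + H**2 (E(H) = H**2 + 8 = 8 + H**2)
35*(-32 - 5) - r(Y(p(-1, 2), -2), E(1)) = 35*(-32 - 5) - (7 + (8 + 1**2)) = 35*(-37) - (7 + (8 + 1)) = -1295 - (7 + 9) = -1295 - 1*16 = -1295 - 16 = -1311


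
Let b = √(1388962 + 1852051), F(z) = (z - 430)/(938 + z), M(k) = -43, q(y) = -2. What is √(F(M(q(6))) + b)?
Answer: √(-423335 + 801025*√3241013)/895 ≈ 42.424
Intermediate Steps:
F(z) = (-430 + z)/(938 + z)
b = √3241013 ≈ 1800.3
√(F(M(q(6))) + b) = √((-430 - 43)/(938 - 43) + √3241013) = √(-473/895 + √3241013)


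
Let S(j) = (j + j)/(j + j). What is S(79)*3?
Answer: 3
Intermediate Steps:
S(j) = 1 (S(j) = (2*j)/((2*j)) = (2*j)*(1/(2*j)) = 1)
S(79)*3 = 1*3 = 3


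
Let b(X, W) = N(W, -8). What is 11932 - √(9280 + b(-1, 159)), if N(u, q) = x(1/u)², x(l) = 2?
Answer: 11932 - 2*√2321 ≈ 11836.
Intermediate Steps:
N(u, q) = 4 (N(u, q) = 2² = 4)
b(X, W) = 4
11932 - √(9280 + b(-1, 159)) = 11932 - √(9280 + 4) = 11932 - √9284 = 11932 - 2*√2321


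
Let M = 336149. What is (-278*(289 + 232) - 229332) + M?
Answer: -38021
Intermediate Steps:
(-278*(289 + 232) - 229332) + M = (-278*(289 + 232) - 229332) + 336149 = (-278*521 - 229332) + 336149 = (-144838 - 229332) + 336149 = -374170 + 336149 = -38021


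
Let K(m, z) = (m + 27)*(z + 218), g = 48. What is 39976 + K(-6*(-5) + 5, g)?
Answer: 56468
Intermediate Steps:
K(m, z) = (27 + m)*(218 + z)
39976 + K(-6*(-5) + 5, g) = 39976 + (5886 + 27*48 + 218*(-6*(-5) + 5) + (-6*(-5) + 5)*48) = 39976 + (5886 + 1296 + 218*(30 + 5) + (30 + 5)*48) = 39976 + (5886 + 1296 + 218*35 + 35*48) = 39976 + (5886 + 1296 + 7630 + 1680) = 39976 + 16492 = 56468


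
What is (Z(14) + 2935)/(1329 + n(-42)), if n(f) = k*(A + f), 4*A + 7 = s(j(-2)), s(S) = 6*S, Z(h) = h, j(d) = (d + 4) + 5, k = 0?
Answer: 983/443 ≈ 2.2190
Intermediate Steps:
j(d) = 9 + d (j(d) = (4 + d) + 5 = 9 + d)
A = 35/4 (A = -7/4 + (6*(9 - 2))/4 = -7/4 + (6*7)/4 = -7/4 + (¼)*42 = -7/4 + 21/2 = 35/4 ≈ 8.7500)
n(f) = 0 (n(f) = 0*(35/4 + f) = 0)
(Z(14) + 2935)/(1329 + n(-42)) = (14 + 2935)/(1329 + 0) = 2949/1329 = 2949*(1/1329) = 983/443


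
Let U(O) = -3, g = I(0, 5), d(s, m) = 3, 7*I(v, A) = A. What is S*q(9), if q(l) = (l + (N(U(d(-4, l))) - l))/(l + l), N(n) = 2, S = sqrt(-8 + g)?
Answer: I*sqrt(357)/63 ≈ 0.29991*I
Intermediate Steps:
I(v, A) = A/7
g = 5/7 (g = (1/7)*5 = 5/7 ≈ 0.71429)
S = I*sqrt(357)/7 (S = sqrt(-8 + 5/7) = sqrt(-51/7) = I*sqrt(357)/7 ≈ 2.6992*I)
q(l) = 1/l (q(l) = (l + (2 - l))/(l + l) = 2/((2*l)) = 2*(1/(2*l)) = 1/l)
S*q(9) = (I*sqrt(357)/7)/9 = (I*sqrt(357)/7)*(1/9) = I*sqrt(357)/63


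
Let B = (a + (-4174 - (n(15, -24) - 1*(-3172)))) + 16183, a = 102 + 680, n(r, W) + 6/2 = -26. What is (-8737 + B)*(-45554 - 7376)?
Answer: -48219230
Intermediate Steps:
n(r, W) = -29 (n(r, W) = -3 - 26 = -29)
a = 782
B = 9648 (B = (782 + (-4174 - (-29 - 1*(-3172)))) + 16183 = (782 + (-4174 - (-29 + 3172))) + 16183 = (782 + (-4174 - 1*3143)) + 16183 = (782 + (-4174 - 3143)) + 16183 = (782 - 7317) + 16183 = -6535 + 16183 = 9648)
(-8737 + B)*(-45554 - 7376) = (-8737 + 9648)*(-45554 - 7376) = 911*(-52930) = -48219230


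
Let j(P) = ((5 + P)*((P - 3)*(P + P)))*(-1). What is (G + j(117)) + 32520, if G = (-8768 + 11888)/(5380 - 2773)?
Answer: -2799875248/869 ≈ -3.2220e+6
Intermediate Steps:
G = 1040/869 (G = 3120/2607 = 3120*(1/2607) = 1040/869 ≈ 1.1968)
j(P) = -2*P*(-3 + P)*(5 + P) (j(P) = ((5 + P)*((-3 + P)*(2*P)))*(-1) = ((5 + P)*(2*P*(-3 + P)))*(-1) = (2*P*(-3 + P)*(5 + P))*(-1) = -2*P*(-3 + P)*(5 + P))
(G + j(117)) + 32520 = (1040/869 + 2*117*(15 - 1*117² - 2*117)) + 32520 = (1040/869 + 2*117*(15 - 1*13689 - 234)) + 32520 = (1040/869 + 2*117*(15 - 13689 - 234)) + 32520 = (1040/869 + 2*117*(-13908)) + 32520 = (1040/869 - 3254472) + 32520 = -2828135128/869 + 32520 = -2799875248/869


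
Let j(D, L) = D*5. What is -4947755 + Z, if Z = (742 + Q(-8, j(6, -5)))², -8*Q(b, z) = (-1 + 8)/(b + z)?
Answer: -136209216655/30976 ≈ -4.3972e+6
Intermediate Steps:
j(D, L) = 5*D
Q(b, z) = -7/(8*(b + z)) (Q(b, z) = -(-1 + 8)/(8*(b + z)) = -7/(8*(b + z)))
Z = 17052442225/30976 (Z = (742 - 7/(8*(-8) + 8*(5*6)))² = (742 - 7/(-64 + 8*30))² = (742 - 7/(-64 + 240))² = (742 - 7/176)² = (130585/176)² = 17052442225/30976 ≈ 5.5051e+5)
-4947755 + Z = -4947755 + 17052442225/30976 = -136209216655/30976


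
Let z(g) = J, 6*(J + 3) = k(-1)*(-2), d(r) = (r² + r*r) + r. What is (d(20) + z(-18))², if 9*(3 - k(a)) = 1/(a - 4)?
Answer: 12135005281/18225 ≈ 6.6584e+5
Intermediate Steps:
k(a) = 3 - 1/(9*(-4 + a)) (k(a) = 3 - 1/(9*(a - 4)) = 3 - 1/(9*(-4 + a)))
d(r) = r + 2*r² (d(r) = (r² + r²) + r = 2*r² + r = r + 2*r²)
J = -541/135 (J = -3 + (((-109 + 27*(-1))/(9*(-4 - 1)))*(-2))/6 = -3 + (((⅑)*(-109 - 27)/(-5))*(-2))/6 = -3 + (((⅑)*(-⅕)*(-136))*(-2))/6 = -3 + ((136/45)*(-2))/6 = -3 + (⅙)*(-272/45) = -3 - 136/135 = -541/135 ≈ -4.0074)
z(g) = -541/135
(d(20) + z(-18))² = (20*(1 + 2*20) - 541/135)² = (20*(1 + 40) - 541/135)² = (20*41 - 541/135)² = (820 - 541/135)² = (110159/135)² = 12135005281/18225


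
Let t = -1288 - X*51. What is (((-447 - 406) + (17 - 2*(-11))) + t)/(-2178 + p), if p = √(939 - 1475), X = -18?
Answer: 644688/1186055 + 592*I*√134/1186055 ≈ 0.54356 + 0.0057779*I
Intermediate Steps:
p = 2*I*√134 (p = √(-536) = 2*I*√134 ≈ 23.152*I)
t = -370 (t = -1288 - (-18)*51 = -1288 - 1*(-918) = -1288 + 918 = -370)
(((-447 - 406) + (17 - 2*(-11))) + t)/(-2178 + p) = (((-447 - 406) + (17 - 2*(-11))) - 370)/(-2178 + 2*I*√134) = ((-853 + (17 + 22)) - 370)/(-2178 + 2*I*√134) = ((-853 + 39) - 370)/(-2178 + 2*I*√134) = (-814 - 370)/(-2178 + 2*I*√134) = -1184/(-2178 + 2*I*√134)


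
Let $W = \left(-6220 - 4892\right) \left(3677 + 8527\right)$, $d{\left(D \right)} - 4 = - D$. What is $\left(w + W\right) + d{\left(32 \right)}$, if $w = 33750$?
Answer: $-135577126$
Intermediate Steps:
$d{\left(D \right)} = 4 - D$
$W = -135610848$ ($W = \left(-11112\right) 12204 = -135610848$)
$\left(w + W\right) + d{\left(32 \right)} = \left(33750 - 135610848\right) + \left(4 - 32\right) = -135577098 + \left(4 - 32\right) = -135577098 - 28 = -135577126$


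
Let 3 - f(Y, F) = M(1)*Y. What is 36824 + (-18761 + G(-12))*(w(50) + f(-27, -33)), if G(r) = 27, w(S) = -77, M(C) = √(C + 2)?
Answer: 1423140 - 505818*√3 ≈ 5.4704e+5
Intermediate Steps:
M(C) = √(2 + C)
f(Y, F) = 3 - Y*√3 (f(Y, F) = 3 - √(2 + 1)*Y = 3 - √3*Y = 3 - Y*√3)
36824 + (-18761 + G(-12))*(w(50) + f(-27, -33)) = 36824 + (-18761 + 27)*(-77 + (3 - 1*(-27)*√3)) = 36824 - 18734*(-77 + (3 + 27*√3)) = 36824 - 18734*(-74 + 27*√3) = 36824 + (1386316 - 505818*√3) = 1423140 - 505818*√3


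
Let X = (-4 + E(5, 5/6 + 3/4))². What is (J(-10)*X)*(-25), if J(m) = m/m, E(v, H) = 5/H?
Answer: -6400/361 ≈ -17.729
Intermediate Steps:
J(m) = 1
X = 256/361 (X = (-4 + 5/(5/6 + 3/4))² = (-4 + 5/(5*(⅙) + 3*(¼)))² = (-4 + 5/(⅚ + ¾))² = (-4 + 5/(19/12))² = (-4 + 5*(12/19))² = (-4 + 60/19)² = (-16/19)² = 256/361 ≈ 0.70914)
(J(-10)*X)*(-25) = (1*(256/361))*(-25) = (256/361)*(-25) = -6400/361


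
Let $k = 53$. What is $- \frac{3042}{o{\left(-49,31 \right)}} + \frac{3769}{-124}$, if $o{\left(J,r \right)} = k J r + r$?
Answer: $- \frac{2443039}{80476} \approx -30.357$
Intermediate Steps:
$o{\left(J,r \right)} = r + 53 J r$ ($o{\left(J,r \right)} = 53 J r + r = r + 53 J r$)
$- \frac{3042}{o{\left(-49,31 \right)}} + \frac{3769}{-124} = - \frac{3042}{31 \left(1 + 53 \left(-49\right)\right)} + \frac{3769}{-124} = - \frac{3042}{31 \left(1 - 2597\right)} + 3769 \left(- \frac{1}{124}\right) = - \frac{3042}{31 \left(-2596\right)} - \frac{3769}{124} = - \frac{3042}{-80476} - \frac{3769}{124} = \left(-3042\right) \left(- \frac{1}{80476}\right) - \frac{3769}{124} = \frac{1521}{40238} - \frac{3769}{124} = - \frac{2443039}{80476}$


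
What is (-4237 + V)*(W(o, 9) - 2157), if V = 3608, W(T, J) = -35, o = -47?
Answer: 1378768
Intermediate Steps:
(-4237 + V)*(W(o, 9) - 2157) = (-4237 + 3608)*(-35 - 2157) = -629*(-2192) = 1378768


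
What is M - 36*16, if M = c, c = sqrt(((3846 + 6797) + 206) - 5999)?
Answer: -576 + 5*sqrt(194) ≈ -506.36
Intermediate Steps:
c = 5*sqrt(194) (c = sqrt((10643 + 206) - 5999) = sqrt(10849 - 5999) = sqrt(4850) = 5*sqrt(194) ≈ 69.642)
M = 5*sqrt(194) ≈ 69.642
M - 36*16 = 5*sqrt(194) - 36*16 = 5*sqrt(194) - 576 = -576 + 5*sqrt(194)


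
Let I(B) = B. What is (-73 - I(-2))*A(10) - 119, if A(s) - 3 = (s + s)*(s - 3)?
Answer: -10272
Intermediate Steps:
A(s) = 3 + 2*s*(-3 + s) (A(s) = 3 + (s + s)*(s - 3) = 3 + (2*s)*(-3 + s) = 3 + 2*s*(-3 + s))
(-73 - I(-2))*A(10) - 119 = (-73 - 1*(-2))*(3 - 6*10 + 2*10**2) - 119 = (-73 + 2)*(3 - 60 + 2*100) - 119 = -71*(3 - 60 + 200) - 119 = -71*143 - 119 = -10153 - 119 = -10272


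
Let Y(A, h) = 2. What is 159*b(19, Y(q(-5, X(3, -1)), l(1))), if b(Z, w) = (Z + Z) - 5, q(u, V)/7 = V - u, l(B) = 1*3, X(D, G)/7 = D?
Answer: 5247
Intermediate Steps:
X(D, G) = 7*D
l(B) = 3
q(u, V) = -7*u + 7*V (q(u, V) = 7*(V - u) = -7*u + 7*V)
b(Z, w) = -5 + 2*Z (b(Z, w) = 2*Z - 5 = -5 + 2*Z)
159*b(19, Y(q(-5, X(3, -1)), l(1))) = 159*(-5 + 2*19) = 159*(-5 + 38) = 159*33 = 5247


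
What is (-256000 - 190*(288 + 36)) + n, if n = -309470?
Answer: -627030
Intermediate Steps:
(-256000 - 190*(288 + 36)) + n = (-256000 - 190*(288 + 36)) - 309470 = (-256000 - 190*324) - 309470 = (-256000 - 61560) - 309470 = -317560 - 309470 = -627030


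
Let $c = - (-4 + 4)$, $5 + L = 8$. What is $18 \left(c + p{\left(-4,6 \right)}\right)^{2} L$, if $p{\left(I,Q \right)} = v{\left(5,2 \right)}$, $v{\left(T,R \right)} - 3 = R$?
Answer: $1350$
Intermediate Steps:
$L = 3$ ($L = -5 + 8 = 3$)
$c = 0$ ($c = \left(-1\right) 0 = 0$)
$v{\left(T,R \right)} = 3 + R$
$p{\left(I,Q \right)} = 5$ ($p{\left(I,Q \right)} = 3 + 2 = 5$)
$18 \left(c + p{\left(-4,6 \right)}\right)^{2} L = 18 \left(0 + 5\right)^{2} \cdot 3 = 18 \cdot 5^{2} \cdot 3 = 18 \cdot 25 \cdot 3 = 450 \cdot 3 = 1350$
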